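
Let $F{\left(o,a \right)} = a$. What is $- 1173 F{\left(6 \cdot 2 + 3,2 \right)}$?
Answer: $-2346$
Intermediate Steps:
$- 1173 F{\left(6 \cdot 2 + 3,2 \right)} = \left(-1173\right) 2 = -2346$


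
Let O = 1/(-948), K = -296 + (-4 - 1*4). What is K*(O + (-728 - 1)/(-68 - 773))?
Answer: -52459076/199317 ≈ -263.19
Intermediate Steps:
K = -304 (K = -296 + (-4 - 4) = -296 - 8 = -304)
O = -1/948 ≈ -0.0010549
K*(O + (-728 - 1)/(-68 - 773)) = -304*(-1/948 + (-728 - 1)/(-68 - 773)) = -304*(-1/948 - 729/(-841)) = -304*(-1/948 - 729*(-1/841)) = -304*(-1/948 + 729/841) = -304*690251/797268 = -52459076/199317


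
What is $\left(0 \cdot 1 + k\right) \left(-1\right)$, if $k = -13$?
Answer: $13$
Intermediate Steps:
$\left(0 \cdot 1 + k\right) \left(-1\right) = \left(0 \cdot 1 - 13\right) \left(-1\right) = \left(0 - 13\right) \left(-1\right) = \left(-13\right) \left(-1\right) = 13$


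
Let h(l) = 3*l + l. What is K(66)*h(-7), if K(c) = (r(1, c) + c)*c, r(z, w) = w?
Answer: -243936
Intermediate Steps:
h(l) = 4*l
K(c) = 2*c² (K(c) = (c + c)*c = (2*c)*c = 2*c²)
K(66)*h(-7) = (2*66²)*(4*(-7)) = (2*4356)*(-28) = 8712*(-28) = -243936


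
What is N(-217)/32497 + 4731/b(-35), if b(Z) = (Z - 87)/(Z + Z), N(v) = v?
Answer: 5381002508/1982317 ≈ 2714.5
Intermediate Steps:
b(Z) = (-87 + Z)/(2*Z) (b(Z) = (-87 + Z)/((2*Z)) = (-87 + Z)*(1/(2*Z)) = (-87 + Z)/(2*Z))
N(-217)/32497 + 4731/b(-35) = -217/32497 + 4731/(((½)*(-87 - 35)/(-35))) = -217*1/32497 + 4731/(((½)*(-1/35)*(-122))) = -217/32497 + 4731/(61/35) = -217/32497 + 4731*(35/61) = -217/32497 + 165585/61 = 5381002508/1982317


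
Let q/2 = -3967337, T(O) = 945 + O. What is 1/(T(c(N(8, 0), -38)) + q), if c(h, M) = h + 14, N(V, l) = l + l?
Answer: -1/7933715 ≈ -1.2604e-7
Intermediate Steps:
N(V, l) = 2*l
c(h, M) = 14 + h
q = -7934674 (q = 2*(-3967337) = -7934674)
1/(T(c(N(8, 0), -38)) + q) = 1/((945 + (14 + 2*0)) - 7934674) = 1/((945 + (14 + 0)) - 7934674) = 1/((945 + 14) - 7934674) = 1/(959 - 7934674) = 1/(-7933715) = -1/7933715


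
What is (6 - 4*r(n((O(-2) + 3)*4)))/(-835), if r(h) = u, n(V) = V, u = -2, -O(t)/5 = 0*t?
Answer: -14/835 ≈ -0.016766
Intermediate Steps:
O(t) = 0 (O(t) = -0*t = -5*0 = 0)
r(h) = -2
(6 - 4*r(n((O(-2) + 3)*4)))/(-835) = (6 - 4*(-2))/(-835) = (6 + 8)*(-1/835) = 14*(-1/835) = -14/835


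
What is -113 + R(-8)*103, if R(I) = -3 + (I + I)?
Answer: -2070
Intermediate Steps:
R(I) = -3 + 2*I
-113 + R(-8)*103 = -113 + (-3 + 2*(-8))*103 = -113 + (-3 - 16)*103 = -113 - 19*103 = -113 - 1957 = -2070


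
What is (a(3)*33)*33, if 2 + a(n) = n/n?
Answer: -1089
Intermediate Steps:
a(n) = -1 (a(n) = -2 + n/n = -2 + 1 = -1)
(a(3)*33)*33 = -1*33*33 = -33*33 = -1089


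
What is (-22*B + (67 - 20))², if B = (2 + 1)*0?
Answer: 2209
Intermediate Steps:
B = 0 (B = 3*0 = 0)
(-22*B + (67 - 20))² = (-22*0 + (67 - 20))² = (0 + 47)² = 47² = 2209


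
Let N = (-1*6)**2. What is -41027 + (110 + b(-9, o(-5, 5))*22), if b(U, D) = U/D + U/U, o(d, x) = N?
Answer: -81801/2 ≈ -40901.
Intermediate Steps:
N = 36 (N = (-6)**2 = 36)
o(d, x) = 36
b(U, D) = 1 + U/D (b(U, D) = U/D + 1 = 1 + U/D)
-41027 + (110 + b(-9, o(-5, 5))*22) = -41027 + (110 + ((36 - 9)/36)*22) = -41027 + (110 + ((1/36)*27)*22) = -41027 + (110 + (3/4)*22) = -41027 + (110 + 33/2) = -41027 + 253/2 = -81801/2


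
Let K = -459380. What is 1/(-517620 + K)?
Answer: -1/977000 ≈ -1.0235e-6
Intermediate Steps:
1/(-517620 + K) = 1/(-517620 - 459380) = 1/(-977000) = -1/977000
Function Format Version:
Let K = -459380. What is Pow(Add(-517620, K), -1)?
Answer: Rational(-1, 977000) ≈ -1.0235e-6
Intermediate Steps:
Pow(Add(-517620, K), -1) = Pow(Add(-517620, -459380), -1) = Pow(-977000, -1) = Rational(-1, 977000)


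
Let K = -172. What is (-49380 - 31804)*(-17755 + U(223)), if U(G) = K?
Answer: 1455385568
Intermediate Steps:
U(G) = -172
(-49380 - 31804)*(-17755 + U(223)) = (-49380 - 31804)*(-17755 - 172) = -81184*(-17927) = 1455385568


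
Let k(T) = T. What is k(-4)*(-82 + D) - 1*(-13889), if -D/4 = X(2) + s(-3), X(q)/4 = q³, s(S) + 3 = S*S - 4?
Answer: 14761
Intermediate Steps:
s(S) = -7 + S² (s(S) = -3 + (S*S - 4) = -3 + (S² - 4) = -3 + (-4 + S²) = -7 + S²)
X(q) = 4*q³
D = -136 (D = -4*(4*2³ + (-7 + (-3)²)) = -4*(4*8 + (-7 + 9)) = -4*(32 + 2) = -4*34 = -136)
k(-4)*(-82 + D) - 1*(-13889) = -4*(-82 - 136) - 1*(-13889) = -4*(-218) + 13889 = 872 + 13889 = 14761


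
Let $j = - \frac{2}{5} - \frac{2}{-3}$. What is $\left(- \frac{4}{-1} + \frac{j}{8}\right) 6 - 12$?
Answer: $\frac{61}{5} \approx 12.2$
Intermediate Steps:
$j = \frac{4}{15}$ ($j = \left(-2\right) \frac{1}{5} - - \frac{2}{3} = - \frac{2}{5} + \frac{2}{3} = \frac{4}{15} \approx 0.26667$)
$\left(- \frac{4}{-1} + \frac{j}{8}\right) 6 - 12 = \left(- \frac{4}{-1} + \frac{4}{15 \cdot 8}\right) 6 - 12 = \left(\left(-4\right) \left(-1\right) + \frac{4}{15} \cdot \frac{1}{8}\right) 6 - 12 = \left(4 + \frac{1}{30}\right) 6 - 12 = \frac{121}{30} \cdot 6 - 12 = \frac{121}{5} - 12 = \frac{61}{5}$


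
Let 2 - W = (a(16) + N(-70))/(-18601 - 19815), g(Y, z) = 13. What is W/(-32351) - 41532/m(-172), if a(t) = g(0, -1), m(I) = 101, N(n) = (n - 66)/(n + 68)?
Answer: -51615811904725/125522397616 ≈ -411.21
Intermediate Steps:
N(n) = (-66 + n)/(68 + n)
a(t) = 13
W = 76913/38416 (W = 2 - (13 + (-66 - 70)/(68 - 70))/(-18601 - 19815) = 2 - (13 - 136/(-2))/(-38416) = 2 - (13 - 1/2*(-136))*(-1)/38416 = 2 - (13 + 68)*(-1)/38416 = 2 - 81*(-1)/38416 = 2 - 1*(-81/38416) = 2 + 81/38416 = 76913/38416 ≈ 2.0021)
W/(-32351) - 41532/m(-172) = (76913/38416)/(-32351) - 41532/101 = (76913/38416)*(-1/32351) - 41532*1/101 = -76913/1242796016 - 41532/101 = -51615811904725/125522397616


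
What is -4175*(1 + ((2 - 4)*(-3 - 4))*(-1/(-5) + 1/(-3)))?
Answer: 10855/3 ≈ 3618.3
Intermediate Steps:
-4175*(1 + ((2 - 4)*(-3 - 4))*(-1/(-5) + 1/(-3))) = -4175*(1 + (-2*(-7))*(-1*(-1/5) + 1*(-1/3))) = -4175*(1 + 14*(1/5 - 1/3)) = -4175*(1 + 14*(-2/15)) = -4175*(1 - 28/15) = -4175*(-13/15) = 10855/3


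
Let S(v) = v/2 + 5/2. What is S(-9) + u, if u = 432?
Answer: 430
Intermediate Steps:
S(v) = 5/2 + v/2 (S(v) = v*(½) + 5*(½) = v/2 + 5/2 = 5/2 + v/2)
S(-9) + u = (5/2 + (½)*(-9)) + 432 = (5/2 - 9/2) + 432 = -2 + 432 = 430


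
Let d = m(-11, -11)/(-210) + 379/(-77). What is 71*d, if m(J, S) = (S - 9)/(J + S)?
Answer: -80798/231 ≈ -349.77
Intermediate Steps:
m(J, S) = (-9 + S)/(J + S)
d = -1138/231 (d = ((-9 - 11)/(-11 - 11))/(-210) + 379/(-77) = (-20/(-22))*(-1/210) + 379*(-1/77) = -1/22*(-20)*(-1/210) - 379/77 = (10/11)*(-1/210) - 379/77 = -1/231 - 379/77 = -1138/231 ≈ -4.9264)
71*d = 71*(-1138/231) = -80798/231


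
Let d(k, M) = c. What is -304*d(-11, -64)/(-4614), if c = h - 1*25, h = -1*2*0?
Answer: -3800/2307 ≈ -1.6472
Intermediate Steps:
h = 0 (h = -2*0 = 0)
c = -25 (c = 0 - 1*25 = 0 - 25 = -25)
d(k, M) = -25
-304*d(-11, -64)/(-4614) = -(-7600)/(-4614) = -(-7600)*(-1)/4614 = -304*25/4614 = -3800/2307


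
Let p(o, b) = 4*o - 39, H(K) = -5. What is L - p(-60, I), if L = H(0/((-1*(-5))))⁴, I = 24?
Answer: 904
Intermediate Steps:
p(o, b) = -39 + 4*o
L = 625 (L = (-5)⁴ = 625)
L - p(-60, I) = 625 - (-39 + 4*(-60)) = 625 - (-39 - 240) = 625 - 1*(-279) = 625 + 279 = 904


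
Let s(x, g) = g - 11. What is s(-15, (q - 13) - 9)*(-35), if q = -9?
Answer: 1470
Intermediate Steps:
s(x, g) = -11 + g
s(-15, (q - 13) - 9)*(-35) = (-11 + ((-9 - 13) - 9))*(-35) = (-11 + (-22 - 9))*(-35) = (-11 - 31)*(-35) = -42*(-35) = 1470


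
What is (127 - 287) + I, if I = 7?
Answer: -153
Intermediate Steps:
(127 - 287) + I = (127 - 287) + 7 = -160 + 7 = -153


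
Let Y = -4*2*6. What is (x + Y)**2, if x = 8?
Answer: 1600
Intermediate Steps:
Y = -48 (Y = -8*6 = -48)
(x + Y)**2 = (8 - 48)**2 = (-40)**2 = 1600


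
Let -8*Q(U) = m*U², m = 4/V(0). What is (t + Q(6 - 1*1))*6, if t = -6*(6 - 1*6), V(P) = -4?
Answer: 75/4 ≈ 18.750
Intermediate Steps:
t = 0 (t = -6*(6 - 6) = -6*0 = 0)
m = -1 (m = 4/(-4) = 4*(-¼) = -1)
Q(U) = U²/8 (Q(U) = -(-1)*U²/8 = U²/8)
(t + Q(6 - 1*1))*6 = (0 + (6 - 1*1)²/8)*6 = (0 + (6 - 1)²/8)*6 = (0 + (⅛)*5²)*6 = (0 + (⅛)*25)*6 = (0 + 25/8)*6 = (25/8)*6 = 75/4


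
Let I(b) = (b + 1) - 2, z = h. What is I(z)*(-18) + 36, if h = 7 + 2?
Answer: -108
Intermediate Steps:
h = 9
z = 9
I(b) = -1 + b (I(b) = (1 + b) - 2 = -1 + b)
I(z)*(-18) + 36 = (-1 + 9)*(-18) + 36 = 8*(-18) + 36 = -144 + 36 = -108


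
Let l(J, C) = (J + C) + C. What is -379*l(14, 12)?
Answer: -14402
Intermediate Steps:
l(J, C) = J + 2*C (l(J, C) = (C + J) + C = J + 2*C)
-379*l(14, 12) = -379*(14 + 2*12) = -379*(14 + 24) = -379*38 = -14402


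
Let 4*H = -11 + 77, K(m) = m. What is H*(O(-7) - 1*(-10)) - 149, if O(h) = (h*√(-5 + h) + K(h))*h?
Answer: 1649/2 + 1617*I*√3 ≈ 824.5 + 2800.7*I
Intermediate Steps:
H = 33/2 (H = (-11 + 77)/4 = (¼)*66 = 33/2 ≈ 16.500)
O(h) = h*(h + h*√(-5 + h)) (O(h) = (h*√(-5 + h) + h)*h = (h + h*√(-5 + h))*h = h*(h + h*√(-5 + h)))
H*(O(-7) - 1*(-10)) - 149 = 33*((-7)²*(1 + √(-5 - 7)) - 1*(-10))/2 - 149 = 33*(49*(1 + √(-12)) + 10)/2 - 149 = 33*(49*(1 + 2*I*√3) + 10)/2 - 149 = 33*((49 + 98*I*√3) + 10)/2 - 149 = 33*(59 + 98*I*√3)/2 - 149 = (1947/2 + 1617*I*√3) - 149 = 1649/2 + 1617*I*√3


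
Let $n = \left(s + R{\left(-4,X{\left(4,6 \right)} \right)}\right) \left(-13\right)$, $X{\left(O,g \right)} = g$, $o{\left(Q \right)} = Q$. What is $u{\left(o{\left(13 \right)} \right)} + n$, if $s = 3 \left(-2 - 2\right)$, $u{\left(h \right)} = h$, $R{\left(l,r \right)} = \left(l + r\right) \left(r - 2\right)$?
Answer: $65$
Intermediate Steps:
$R{\left(l,r \right)} = \left(-2 + r\right) \left(l + r\right)$ ($R{\left(l,r \right)} = \left(l + r\right) \left(-2 + r\right) = \left(-2 + r\right) \left(l + r\right)$)
$s = -12$ ($s = 3 \left(-4\right) = -12$)
$n = 52$ ($n = \left(-12 - \left(28 - 36\right)\right) \left(-13\right) = \left(-12 + \left(36 + 8 - 12 - 24\right)\right) \left(-13\right) = \left(-12 + 8\right) \left(-13\right) = \left(-4\right) \left(-13\right) = 52$)
$u{\left(o{\left(13 \right)} \right)} + n = 13 + 52 = 65$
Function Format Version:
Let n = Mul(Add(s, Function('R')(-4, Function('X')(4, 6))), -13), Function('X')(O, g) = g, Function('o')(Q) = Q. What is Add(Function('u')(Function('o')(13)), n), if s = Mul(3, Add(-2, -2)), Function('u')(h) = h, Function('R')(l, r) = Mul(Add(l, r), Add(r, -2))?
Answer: 65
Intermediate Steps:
Function('R')(l, r) = Mul(Add(-2, r), Add(l, r)) (Function('R')(l, r) = Mul(Add(l, r), Add(-2, r)) = Mul(Add(-2, r), Add(l, r)))
s = -12 (s = Mul(3, -4) = -12)
n = 52 (n = Mul(Add(-12, Add(Pow(6, 2), Mul(-2, -4), Mul(-2, 6), Mul(-4, 6))), -13) = Mul(Add(-12, Add(36, 8, -12, -24)), -13) = Mul(Add(-12, 8), -13) = Mul(-4, -13) = 52)
Add(Function('u')(Function('o')(13)), n) = Add(13, 52) = 65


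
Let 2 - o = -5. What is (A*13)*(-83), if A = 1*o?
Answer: -7553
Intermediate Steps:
o = 7 (o = 2 - 1*(-5) = 2 + 5 = 7)
A = 7 (A = 1*7 = 7)
(A*13)*(-83) = (7*13)*(-83) = 91*(-83) = -7553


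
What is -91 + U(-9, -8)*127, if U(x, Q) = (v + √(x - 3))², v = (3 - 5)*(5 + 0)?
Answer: 11085 - 5080*I*√3 ≈ 11085.0 - 8798.8*I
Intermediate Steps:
v = -10 (v = -2*5 = -10)
U(x, Q) = (-10 + √(-3 + x))² (U(x, Q) = (-10 + √(x - 3))² = (-10 + √(-3 + x))²)
-91 + U(-9, -8)*127 = -91 + (-10 + √(-3 - 9))²*127 = -91 + (-10 + √(-12))²*127 = -91 + (-10 + 2*I*√3)²*127 = -91 + 127*(-10 + 2*I*√3)²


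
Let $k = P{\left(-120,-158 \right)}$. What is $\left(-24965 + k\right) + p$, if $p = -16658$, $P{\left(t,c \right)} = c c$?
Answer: $-16659$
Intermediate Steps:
$P{\left(t,c \right)} = c^{2}$
$k = 24964$ ($k = \left(-158\right)^{2} = 24964$)
$\left(-24965 + k\right) + p = \left(-24965 + 24964\right) - 16658 = -1 - 16658 = -16659$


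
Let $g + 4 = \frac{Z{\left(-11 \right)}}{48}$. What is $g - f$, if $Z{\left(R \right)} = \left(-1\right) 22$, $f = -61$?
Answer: $\frac{1357}{24} \approx 56.542$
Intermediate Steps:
$Z{\left(R \right)} = -22$
$g = - \frac{107}{24}$ ($g = -4 - \frac{22}{48} = -4 - \frac{11}{24} = - \frac{107}{24} \approx -4.4583$)
$g - f = - \frac{107}{24} - -61 = - \frac{107}{24} + 61 = \frac{1357}{24}$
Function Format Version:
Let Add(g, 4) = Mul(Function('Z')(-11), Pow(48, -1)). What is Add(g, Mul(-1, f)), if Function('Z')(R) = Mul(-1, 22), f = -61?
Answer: Rational(1357, 24) ≈ 56.542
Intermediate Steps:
Function('Z')(R) = -22
g = Rational(-107, 24) (g = Add(-4, Mul(-22, Pow(48, -1))) = Add(-4, Mul(-22, Rational(1, 48))) = Add(-4, Rational(-11, 24)) = Rational(-107, 24) ≈ -4.4583)
Add(g, Mul(-1, f)) = Add(Rational(-107, 24), Mul(-1, -61)) = Add(Rational(-107, 24), 61) = Rational(1357, 24)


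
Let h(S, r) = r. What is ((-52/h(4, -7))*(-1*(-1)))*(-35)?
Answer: -260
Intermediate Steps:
((-52/h(4, -7))*(-1*(-1)))*(-35) = ((-52/(-7))*(-1*(-1)))*(-35) = (-52*(-⅐)*1)*(-35) = ((52/7)*1)*(-35) = (52/7)*(-35) = -260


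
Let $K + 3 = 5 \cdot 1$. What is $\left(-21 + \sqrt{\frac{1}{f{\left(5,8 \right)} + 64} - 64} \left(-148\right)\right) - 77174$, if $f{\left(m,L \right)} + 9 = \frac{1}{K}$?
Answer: $-77195 - \frac{4 i \sqrt{788322}}{3} \approx -77195.0 - 1183.8 i$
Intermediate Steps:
$K = 2$ ($K = -3 + 5 \cdot 1 = -3 + 5 = 2$)
$f{\left(m,L \right)} = - \frac{17}{2}$ ($f{\left(m,L \right)} = -9 + \frac{1}{2} = - \frac{17}{2}$)
$\left(-21 + \sqrt{\frac{1}{f{\left(5,8 \right)} + 64} - 64} \left(-148\right)\right) - 77174 = \left(-21 + \sqrt{\frac{1}{- \frac{17}{2} + 64} - 64} \left(-148\right)\right) - 77174 = \left(-21 + \sqrt{\frac{1}{\frac{111}{2}} - 64} \left(-148\right)\right) - 77174 = \left(-21 + \sqrt{\frac{2}{111} - 64} \left(-148\right)\right) - 77174 = \left(-21 + \sqrt{- \frac{7102}{111}} \left(-148\right)\right) - 77174 = \left(-21 + \frac{i \sqrt{788322}}{111} \left(-148\right)\right) - 77174 = \left(-21 - \frac{4 i \sqrt{788322}}{3}\right) - 77174 = -77195 - \frac{4 i \sqrt{788322}}{3}$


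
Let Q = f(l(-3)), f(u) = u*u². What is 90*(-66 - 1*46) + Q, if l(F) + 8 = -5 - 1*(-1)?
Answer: -11808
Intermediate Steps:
l(F) = -12 (l(F) = -8 + (-5 - 1*(-1)) = -8 + (-5 + 1) = -8 - 4 = -12)
f(u) = u³
Q = -1728 (Q = (-12)³ = -1728)
90*(-66 - 1*46) + Q = 90*(-66 - 1*46) - 1728 = 90*(-66 - 46) - 1728 = 90*(-112) - 1728 = -10080 - 1728 = -11808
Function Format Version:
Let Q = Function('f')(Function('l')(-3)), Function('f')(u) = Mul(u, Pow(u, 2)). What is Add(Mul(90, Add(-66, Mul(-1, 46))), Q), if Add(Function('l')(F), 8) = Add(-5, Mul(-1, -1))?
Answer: -11808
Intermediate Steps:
Function('l')(F) = -12 (Function('l')(F) = Add(-8, Add(-5, Mul(-1, -1))) = Add(-8, Add(-5, 1)) = Add(-8, -4) = -12)
Function('f')(u) = Pow(u, 3)
Q = -1728 (Q = Pow(-12, 3) = -1728)
Add(Mul(90, Add(-66, Mul(-1, 46))), Q) = Add(Mul(90, Add(-66, Mul(-1, 46))), -1728) = Add(Mul(90, Add(-66, -46)), -1728) = Add(Mul(90, -112), -1728) = Add(-10080, -1728) = -11808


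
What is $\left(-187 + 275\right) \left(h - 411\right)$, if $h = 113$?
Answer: $-26224$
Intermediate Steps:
$\left(-187 + 275\right) \left(h - 411\right) = \left(-187 + 275\right) \left(113 - 411\right) = 88 \left(-298\right) = -26224$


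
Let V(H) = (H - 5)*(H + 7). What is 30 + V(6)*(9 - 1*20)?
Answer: -113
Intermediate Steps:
V(H) = (-5 + H)*(7 + H)
30 + V(6)*(9 - 1*20) = 30 + (-35 + 6² + 2*6)*(9 - 1*20) = 30 + (-35 + 36 + 12)*(9 - 20) = 30 + 13*(-11) = 30 - 143 = -113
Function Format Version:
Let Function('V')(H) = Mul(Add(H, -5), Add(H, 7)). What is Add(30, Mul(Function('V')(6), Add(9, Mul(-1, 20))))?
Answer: -113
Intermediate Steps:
Function('V')(H) = Mul(Add(-5, H), Add(7, H))
Add(30, Mul(Function('V')(6), Add(9, Mul(-1, 20)))) = Add(30, Mul(Add(-35, Pow(6, 2), Mul(2, 6)), Add(9, Mul(-1, 20)))) = Add(30, Mul(Add(-35, 36, 12), Add(9, -20))) = Add(30, Mul(13, -11)) = Add(30, -143) = -113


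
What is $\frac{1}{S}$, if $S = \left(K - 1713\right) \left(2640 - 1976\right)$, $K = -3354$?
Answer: $- \frac{1}{3364488} \approx -2.9722 \cdot 10^{-7}$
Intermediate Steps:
$S = -3364488$ ($S = \left(-3354 - 1713\right) \left(2640 - 1976\right) = \left(-5067\right) 664 = -3364488$)
$\frac{1}{S} = \frac{1}{-3364488} = - \frac{1}{3364488}$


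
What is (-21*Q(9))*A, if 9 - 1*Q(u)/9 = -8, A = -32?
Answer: 102816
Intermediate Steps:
Q(u) = 153 (Q(u) = 81 - 9*(-8) = 81 + 72 = 153)
(-21*Q(9))*A = -21*153*(-32) = -3213*(-32) = 102816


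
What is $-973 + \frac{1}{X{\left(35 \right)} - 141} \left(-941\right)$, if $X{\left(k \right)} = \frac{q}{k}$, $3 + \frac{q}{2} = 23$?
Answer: $- \frac{945980}{979} \approx -966.27$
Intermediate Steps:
$q = 40$ ($q = -6 + 2 \cdot 23 = -6 + 46 = 40$)
$X{\left(k \right)} = \frac{40}{k}$
$-973 + \frac{1}{X{\left(35 \right)} - 141} \left(-941\right) = -973 + \frac{1}{\frac{40}{35} - 141} \left(-941\right) = -973 + \frac{1}{40 \cdot \frac{1}{35} - 141} \left(-941\right) = -973 + \frac{1}{\frac{8}{7} - 141} \left(-941\right) = -973 + \frac{1}{- \frac{979}{7}} \left(-941\right) = -973 - - \frac{6587}{979} = -973 + \frac{6587}{979} = - \frac{945980}{979}$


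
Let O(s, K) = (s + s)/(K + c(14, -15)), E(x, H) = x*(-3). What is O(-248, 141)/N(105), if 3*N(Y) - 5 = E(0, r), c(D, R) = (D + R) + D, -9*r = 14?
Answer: -744/385 ≈ -1.9325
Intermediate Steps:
r = -14/9 (r = -⅑*14 = -14/9 ≈ -1.5556)
E(x, H) = -3*x
c(D, R) = R + 2*D
N(Y) = 5/3 (N(Y) = 5/3 + (-3*0)/3 = 5/3 + (⅓)*0 = 5/3 + 0 = 5/3)
O(s, K) = 2*s/(13 + K) (O(s, K) = (s + s)/(K + (-15 + 2*14)) = (2*s)/(K + (-15 + 28)) = (2*s)/(K + 13) = (2*s)/(13 + K) = 2*s/(13 + K))
O(-248, 141)/N(105) = (2*(-248)/(13 + 141))/(5/3) = (2*(-248)/154)*(⅗) = (2*(-248)*(1/154))*(⅗) = -248/77*⅗ = -744/385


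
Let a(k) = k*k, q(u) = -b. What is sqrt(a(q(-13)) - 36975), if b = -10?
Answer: 25*I*sqrt(59) ≈ 192.03*I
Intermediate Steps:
q(u) = 10 (q(u) = -1*(-10) = 10)
a(k) = k**2
sqrt(a(q(-13)) - 36975) = sqrt(10**2 - 36975) = sqrt(100 - 36975) = sqrt(-36875) = 25*I*sqrt(59)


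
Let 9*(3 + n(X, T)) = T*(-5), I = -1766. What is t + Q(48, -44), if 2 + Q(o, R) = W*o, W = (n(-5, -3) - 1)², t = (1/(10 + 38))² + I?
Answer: -3471359/2304 ≈ -1506.7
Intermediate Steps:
n(X, T) = -3 - 5*T/9 (n(X, T) = -3 + (T*(-5))/9 = -3 + (-5*T)/9 = -3 - 5*T/9)
t = -4068863/2304 (t = (1/(10 + 38))² - 1766 = (1/48)² - 1766 = 1/2304 - 1766 = -4068863/2304 ≈ -1766.0)
W = 49/9 (W = ((-3 - 5/9*(-3)) - 1)² = ((-3 + 5/3) - 1)² = (-4/3 - 1)² = (-7/3)² = 49/9 ≈ 5.4444)
Q(o, R) = -2 + 49*o/9
t + Q(48, -44) = -4068863/2304 + (-2 + (49/9)*48) = -4068863/2304 + (-2 + 784/3) = -4068863/2304 + 778/3 = -3471359/2304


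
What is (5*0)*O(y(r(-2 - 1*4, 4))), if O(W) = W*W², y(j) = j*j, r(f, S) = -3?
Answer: 0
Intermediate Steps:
y(j) = j²
O(W) = W³
(5*0)*O(y(r(-2 - 1*4, 4))) = (5*0)*((-3)²)³ = 0*9³ = 0*729 = 0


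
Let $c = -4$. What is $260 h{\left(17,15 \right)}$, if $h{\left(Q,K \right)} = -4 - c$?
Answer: $0$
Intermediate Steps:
$h{\left(Q,K \right)} = 0$ ($h{\left(Q,K \right)} = -4 - -4 = -4 + 4 = 0$)
$260 h{\left(17,15 \right)} = 260 \cdot 0 = 0$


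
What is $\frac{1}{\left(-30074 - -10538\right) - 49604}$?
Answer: $- \frac{1}{69140} \approx -1.4463 \cdot 10^{-5}$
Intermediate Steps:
$\frac{1}{\left(-30074 - -10538\right) - 49604} = \frac{1}{\left(-30074 + 10538\right) - 49604} = \frac{1}{-19536 - 49604} = \frac{1}{-69140} = - \frac{1}{69140}$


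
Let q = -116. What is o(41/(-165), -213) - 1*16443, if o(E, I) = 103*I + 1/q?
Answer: -4452313/116 ≈ -38382.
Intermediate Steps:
o(E, I) = -1/116 + 103*I (o(E, I) = 103*I + 1/(-116) = 103*I - 1/116 = -1/116 + 103*I)
o(41/(-165), -213) - 1*16443 = (-1/116 + 103*(-213)) - 1*16443 = (-1/116 - 21939) - 16443 = -2544925/116 - 16443 = -4452313/116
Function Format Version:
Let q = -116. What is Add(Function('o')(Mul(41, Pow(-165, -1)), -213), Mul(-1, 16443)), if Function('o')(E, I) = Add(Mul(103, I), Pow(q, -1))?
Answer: Rational(-4452313, 116) ≈ -38382.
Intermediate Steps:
Function('o')(E, I) = Add(Rational(-1, 116), Mul(103, I)) (Function('o')(E, I) = Add(Mul(103, I), Pow(-116, -1)) = Add(Mul(103, I), Rational(-1, 116)) = Add(Rational(-1, 116), Mul(103, I)))
Add(Function('o')(Mul(41, Pow(-165, -1)), -213), Mul(-1, 16443)) = Add(Add(Rational(-1, 116), Mul(103, -213)), Mul(-1, 16443)) = Add(Add(Rational(-1, 116), -21939), -16443) = Add(Rational(-2544925, 116), -16443) = Rational(-4452313, 116)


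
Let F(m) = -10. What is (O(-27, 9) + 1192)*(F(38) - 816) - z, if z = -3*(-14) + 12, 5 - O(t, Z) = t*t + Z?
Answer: -379188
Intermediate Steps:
O(t, Z) = 5 - Z - t² (O(t, Z) = 5 - (t*t + Z) = 5 - (t² + Z) = 5 - (Z + t²) = 5 + (-Z - t²) = 5 - Z - t²)
z = 54 (z = 42 + 12 = 54)
(O(-27, 9) + 1192)*(F(38) - 816) - z = ((5 - 1*9 - 1*(-27)²) + 1192)*(-10 - 816) - 1*54 = ((5 - 9 - 1*729) + 1192)*(-826) - 54 = ((5 - 9 - 729) + 1192)*(-826) - 54 = (-733 + 1192)*(-826) - 54 = 459*(-826) - 54 = -379134 - 54 = -379188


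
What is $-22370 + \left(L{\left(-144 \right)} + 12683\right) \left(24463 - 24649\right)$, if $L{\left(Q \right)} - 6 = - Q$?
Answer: $-2409308$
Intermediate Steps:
$L{\left(Q \right)} = 6 - Q$
$-22370 + \left(L{\left(-144 \right)} + 12683\right) \left(24463 - 24649\right) = -22370 + \left(\left(6 - -144\right) + 12683\right) \left(24463 - 24649\right) = -22370 + \left(\left(6 + 144\right) + 12683\right) \left(-186\right) = -22370 + \left(150 + 12683\right) \left(-186\right) = -22370 + 12833 \left(-186\right) = -22370 - 2386938 = -2409308$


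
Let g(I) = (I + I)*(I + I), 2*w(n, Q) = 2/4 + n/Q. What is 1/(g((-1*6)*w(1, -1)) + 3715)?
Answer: 1/3724 ≈ 0.00026853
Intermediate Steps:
w(n, Q) = 1/4 + n/(2*Q) (w(n, Q) = (2/4 + n/Q)/2 = (2*(1/4) + n/Q)/2 = (1/2 + n/Q)/2 = 1/4 + n/(2*Q))
g(I) = 4*I**2 (g(I) = (2*I)*(2*I) = 4*I**2)
1/(g((-1*6)*w(1, -1)) + 3715) = 1/(4*((-1*6)*((1/4)*(-1 + 2*1)/(-1)))**2 + 3715) = 1/(4*(-3*(-1)*(-1 + 2)/2)**2 + 3715) = 1/(4*(-3*(-1)/2)**2 + 3715) = 1/(4*(-6*(-1/4))**2 + 3715) = 1/(4*(3/2)**2 + 3715) = 1/(4*(9/4) + 3715) = 1/(9 + 3715) = 1/3724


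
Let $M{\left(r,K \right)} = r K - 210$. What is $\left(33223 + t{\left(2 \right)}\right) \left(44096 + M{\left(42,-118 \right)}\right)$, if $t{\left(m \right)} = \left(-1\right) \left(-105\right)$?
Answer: $1297459040$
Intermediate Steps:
$t{\left(m \right)} = 105$
$M{\left(r,K \right)} = -210 + K r$ ($M{\left(r,K \right)} = K r - 210 = -210 + K r$)
$\left(33223 + t{\left(2 \right)}\right) \left(44096 + M{\left(42,-118 \right)}\right) = \left(33223 + 105\right) \left(44096 - 5166\right) = 33328 \left(44096 - 5166\right) = 33328 \cdot 38930 = 1297459040$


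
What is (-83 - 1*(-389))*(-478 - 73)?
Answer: -168606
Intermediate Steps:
(-83 - 1*(-389))*(-478 - 73) = (-83 + 389)*(-551) = 306*(-551) = -168606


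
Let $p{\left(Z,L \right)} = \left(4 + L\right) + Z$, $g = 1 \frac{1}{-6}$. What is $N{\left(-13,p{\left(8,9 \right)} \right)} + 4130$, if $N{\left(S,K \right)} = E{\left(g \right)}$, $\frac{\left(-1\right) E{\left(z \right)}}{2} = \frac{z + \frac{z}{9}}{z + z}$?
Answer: $\frac{37160}{9} \approx 4128.9$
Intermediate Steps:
$g = - \frac{1}{6}$ ($g = 1 \left(- \frac{1}{6}\right) = - \frac{1}{6} \approx -0.16667$)
$p{\left(Z,L \right)} = 4 + L + Z$
$E{\left(z \right)} = - \frac{10}{9}$ ($E{\left(z \right)} = - 2 \frac{z + \frac{z}{9}}{z + z} = - 2 \frac{z + z \frac{1}{9}}{2 z} = - 2 \left(z + \frac{z}{9}\right) \frac{1}{2 z} = - 2 \frac{10 z}{9} \frac{1}{2 z} = \left(-2\right) \frac{5}{9} = - \frac{10}{9}$)
$N{\left(S,K \right)} = - \frac{10}{9}$
$N{\left(-13,p{\left(8,9 \right)} \right)} + 4130 = - \frac{10}{9} + 4130 = \frac{37160}{9}$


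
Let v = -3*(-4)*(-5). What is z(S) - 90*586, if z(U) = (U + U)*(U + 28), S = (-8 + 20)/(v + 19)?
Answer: -88683204/1681 ≈ -52756.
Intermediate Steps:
v = -60 (v = 12*(-5) = -60)
S = -12/41 (S = (-8 + 20)/(-60 + 19) = 12/(-41) = 12*(-1/41) = -12/41 ≈ -0.29268)
z(U) = 2*U*(28 + U) (z(U) = (2*U)*(28 + U) = 2*U*(28 + U))
z(S) - 90*586 = 2*(-12/41)*(28 - 12/41) - 90*586 = 2*(-12/41)*(1136/41) - 52740 = -27264/1681 - 52740 = -88683204/1681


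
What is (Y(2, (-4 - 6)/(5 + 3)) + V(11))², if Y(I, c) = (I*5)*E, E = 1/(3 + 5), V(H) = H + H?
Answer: 8649/16 ≈ 540.56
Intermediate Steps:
V(H) = 2*H
E = ⅛ (E = 1/8 = ⅛ ≈ 0.12500)
Y(I, c) = 5*I/8 (Y(I, c) = (I*5)*(⅛) = (5*I)*(⅛) = 5*I/8)
(Y(2, (-4 - 6)/(5 + 3)) + V(11))² = ((5/8)*2 + 2*11)² = (5/4 + 22)² = (93/4)² = 8649/16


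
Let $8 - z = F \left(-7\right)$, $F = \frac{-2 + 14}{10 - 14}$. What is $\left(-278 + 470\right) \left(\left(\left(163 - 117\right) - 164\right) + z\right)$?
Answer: $-25152$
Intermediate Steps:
$F = -3$ ($F = \frac{12}{-4} = 12 \left(- \frac{1}{4}\right) = -3$)
$z = -13$ ($z = 8 - \left(-3\right) \left(-7\right) = 8 - 21 = -13$)
$\left(-278 + 470\right) \left(\left(\left(163 - 117\right) - 164\right) + z\right) = \left(-278 + 470\right) \left(\left(\left(163 - 117\right) - 164\right) - 13\right) = 192 \left(\left(46 - 164\right) - 13\right) = 192 \left(-118 - 13\right) = 192 \left(-131\right) = -25152$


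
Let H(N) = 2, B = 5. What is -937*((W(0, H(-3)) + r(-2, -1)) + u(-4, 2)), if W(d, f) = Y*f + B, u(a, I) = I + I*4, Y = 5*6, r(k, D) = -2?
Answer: -68401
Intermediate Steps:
Y = 30
u(a, I) = 5*I (u(a, I) = I + 4*I = 5*I)
W(d, f) = 5 + 30*f (W(d, f) = 30*f + 5 = 5 + 30*f)
-937*((W(0, H(-3)) + r(-2, -1)) + u(-4, 2)) = -937*(((5 + 30*2) - 2) + 5*2) = -937*(((5 + 60) - 2) + 10) = -937*((65 - 2) + 10) = -937*(63 + 10) = -937*73 = -68401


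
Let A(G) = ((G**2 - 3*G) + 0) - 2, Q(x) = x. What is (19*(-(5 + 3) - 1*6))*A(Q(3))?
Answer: 532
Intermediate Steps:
A(G) = -2 + G**2 - 3*G (A(G) = (G**2 - 3*G) - 2 = -2 + G**2 - 3*G)
(19*(-(5 + 3) - 1*6))*A(Q(3)) = (19*(-(5 + 3) - 1*6))*(-2 + 3**2 - 3*3) = (19*(-1*8 - 6))*(-2 + 9 - 9) = (19*(-8 - 6))*(-2) = (19*(-14))*(-2) = -266*(-2) = 532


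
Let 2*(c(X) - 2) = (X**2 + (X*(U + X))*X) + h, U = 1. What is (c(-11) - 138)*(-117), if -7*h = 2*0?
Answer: 159237/2 ≈ 79619.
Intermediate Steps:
h = 0 (h = -2*0/7 = -1/7*0 = 0)
c(X) = 2 + X**2/2 + X**2*(1 + X)/2 (c(X) = 2 + ((X**2 + (X*(1 + X))*X) + 0)/2 = 2 + ((X**2 + X**2*(1 + X)) + 0)/2 = 2 + (X**2 + X**2*(1 + X))/2 = 2 + (X**2/2 + X**2*(1 + X)/2) = 2 + X**2/2 + X**2*(1 + X)/2)
(c(-11) - 138)*(-117) = ((2 + (-11)**2 + (1/2)*(-11)**3) - 138)*(-117) = ((2 + 121 + (1/2)*(-1331)) - 138)*(-117) = ((2 + 121 - 1331/2) - 138)*(-117) = (-1085/2 - 138)*(-117) = -1361/2*(-117) = 159237/2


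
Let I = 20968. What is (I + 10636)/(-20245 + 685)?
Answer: -7901/4890 ≈ -1.6157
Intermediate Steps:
(I + 10636)/(-20245 + 685) = (20968 + 10636)/(-20245 + 685) = 31604/(-19560) = 31604*(-1/19560) = -7901/4890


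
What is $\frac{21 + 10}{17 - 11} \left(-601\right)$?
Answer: $- \frac{18631}{6} \approx -3105.2$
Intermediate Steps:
$\frac{21 + 10}{17 - 11} \left(-601\right) = \frac{31}{6} \left(-601\right) = - \frac{18631}{6}$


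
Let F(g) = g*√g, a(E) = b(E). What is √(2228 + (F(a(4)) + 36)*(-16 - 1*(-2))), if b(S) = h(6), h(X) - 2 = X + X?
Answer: 2*√(431 - 49*√14) ≈ 31.474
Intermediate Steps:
h(X) = 2 + 2*X (h(X) = 2 + (X + X) = 2 + 2*X)
b(S) = 14 (b(S) = 2 + 2*6 = 2 + 12 = 14)
a(E) = 14
F(g) = g^(3/2)
√(2228 + (F(a(4)) + 36)*(-16 - 1*(-2))) = √(2228 + (14^(3/2) + 36)*(-16 - 1*(-2))) = √(2228 + (14*√14 + 36)*(-16 + 2)) = √(2228 + (36 + 14*√14)*(-14)) = √(2228 + (-504 - 196*√14)) = √(1724 - 196*√14)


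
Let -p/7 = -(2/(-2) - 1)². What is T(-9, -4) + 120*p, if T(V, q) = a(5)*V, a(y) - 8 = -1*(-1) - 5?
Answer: 3324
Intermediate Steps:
a(y) = 4 (a(y) = 8 + (-1*(-1) - 5) = 8 + (1 - 5) = 8 - 4 = 4)
p = 28 (p = -(-7)*(2/(-2) - 1)² = -(-7)*(2*(-½) - 1)² = -(-7)*(-1 - 1)² = -(-7)*(-2)² = -(-7)*4 = -7*(-4) = 28)
T(V, q) = 4*V
T(-9, -4) + 120*p = 4*(-9) + 120*28 = -36 + 3360 = 3324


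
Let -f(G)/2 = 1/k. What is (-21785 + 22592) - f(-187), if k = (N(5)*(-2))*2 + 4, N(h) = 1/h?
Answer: 6461/8 ≈ 807.63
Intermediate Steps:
k = 16/5 (k = (-2/5)*2 + 4 = ((⅕)*(-2))*2 + 4 = -⅖*2 + 4 = -⅘ + 4 = 16/5 ≈ 3.2000)
f(G) = -5/8 (f(G) = -2/16/5 = -2*5/16 = -5/8)
(-21785 + 22592) - f(-187) = (-21785 + 22592) - 1*(-5/8) = 807 + 5/8 = 6461/8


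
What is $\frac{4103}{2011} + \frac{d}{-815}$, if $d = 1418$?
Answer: $\frac{492347}{1638965} \approx 0.3004$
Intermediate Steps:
$\frac{4103}{2011} + \frac{d}{-815} = \frac{4103}{2011} + \frac{1418}{-815} = 4103 \cdot \frac{1}{2011} + 1418 \left(- \frac{1}{815}\right) = \frac{4103}{2011} - \frac{1418}{815} = \frac{492347}{1638965}$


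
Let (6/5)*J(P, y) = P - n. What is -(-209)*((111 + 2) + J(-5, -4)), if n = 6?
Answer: 130207/6 ≈ 21701.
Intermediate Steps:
J(P, y) = -5 + 5*P/6 (J(P, y) = 5*(P - 1*6)/6 = 5*(P - 6)/6 = 5*(-6 + P)/6 = -5 + 5*P/6)
-(-209)*((111 + 2) + J(-5, -4)) = -(-209)*((111 + 2) + (-5 + (5/6)*(-5))) = -(-209)*(113 + (-5 - 25/6)) = -(-209)*(113 - 55/6) = -(-209)*623/6 = -209*(-623/6) = 130207/6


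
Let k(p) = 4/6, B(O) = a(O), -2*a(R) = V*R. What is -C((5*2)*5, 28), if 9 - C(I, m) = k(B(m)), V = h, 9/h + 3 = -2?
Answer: -25/3 ≈ -8.3333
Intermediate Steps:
h = -9/5 (h = 9/(-3 - 2) = 9/(-5) = 9*(-⅕) = -9/5 ≈ -1.8000)
V = -9/5 ≈ -1.8000
a(R) = 9*R/10 (a(R) = -(-9)*R/10 = 9*R/10)
B(O) = 9*O/10
k(p) = ⅔ (k(p) = 4*(⅙) = ⅔)
C(I, m) = 25/3 (C(I, m) = 9 - 1*⅔ = 9 - ⅔ = 25/3)
-C((5*2)*5, 28) = -1*25/3 = -25/3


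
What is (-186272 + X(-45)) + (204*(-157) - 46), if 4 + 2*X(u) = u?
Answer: -436741/2 ≈ -2.1837e+5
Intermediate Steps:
X(u) = -2 + u/2
(-186272 + X(-45)) + (204*(-157) - 46) = (-186272 + (-2 + (½)*(-45))) + (204*(-157) - 46) = (-186272 + (-2 - 45/2)) + (-32028 - 46) = (-186272 - 49/2) - 32074 = -372593/2 - 32074 = -436741/2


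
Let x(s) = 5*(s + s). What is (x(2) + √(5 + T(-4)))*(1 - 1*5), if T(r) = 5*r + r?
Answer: -80 - 4*I*√19 ≈ -80.0 - 17.436*I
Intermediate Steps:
T(r) = 6*r
x(s) = 10*s (x(s) = 5*(2*s) = 10*s)
(x(2) + √(5 + T(-4)))*(1 - 1*5) = (10*2 + √(5 + 6*(-4)))*(1 - 1*5) = (20 + √(5 - 24))*(1 - 5) = (20 + √(-19))*(-4) = (20 + I*√19)*(-4) = -80 - 4*I*√19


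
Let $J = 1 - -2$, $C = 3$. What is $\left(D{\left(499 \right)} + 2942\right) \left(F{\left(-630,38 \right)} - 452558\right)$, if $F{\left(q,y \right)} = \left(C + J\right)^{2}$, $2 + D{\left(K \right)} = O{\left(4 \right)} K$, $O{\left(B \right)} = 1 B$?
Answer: $-2233648592$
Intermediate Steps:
$O{\left(B \right)} = B$
$J = 3$ ($J = 1 + 2 = 3$)
$D{\left(K \right)} = -2 + 4 K$
$F{\left(q,y \right)} = 36$ ($F{\left(q,y \right)} = \left(3 + 3\right)^{2} = 6^{2} = 36$)
$\left(D{\left(499 \right)} + 2942\right) \left(F{\left(-630,38 \right)} - 452558\right) = \left(\left(-2 + 4 \cdot 499\right) + 2942\right) \left(36 - 452558\right) = \left(\left(-2 + 1996\right) + 2942\right) \left(-452522\right) = \left(1994 + 2942\right) \left(-452522\right) = 4936 \left(-452522\right) = -2233648592$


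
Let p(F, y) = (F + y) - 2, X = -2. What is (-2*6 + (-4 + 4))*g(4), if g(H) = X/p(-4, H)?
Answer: -12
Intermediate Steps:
p(F, y) = -2 + F + y
g(H) = -2/(-6 + H) (g(H) = -2/(-2 - 4 + H) = -2/(-6 + H))
(-2*6 + (-4 + 4))*g(4) = (-2*6 + (-4 + 4))*(-2/(-6 + 4)) = (-12 + 0)*(-2/(-2)) = -(-24)*(-1)/2 = -12*1 = -12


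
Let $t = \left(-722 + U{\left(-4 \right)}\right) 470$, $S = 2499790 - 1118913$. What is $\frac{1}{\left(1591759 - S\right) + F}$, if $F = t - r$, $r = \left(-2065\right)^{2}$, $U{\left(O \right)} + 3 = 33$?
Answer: $- \frac{1}{4378583} \approx -2.2838 \cdot 10^{-7}$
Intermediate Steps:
$U{\left(O \right)} = 30$ ($U{\left(O \right)} = -3 + 33 = 30$)
$S = 1380877$ ($S = 2499790 - 1118913 = 1380877$)
$r = 4264225$
$t = -325240$ ($t = \left(-722 + 30\right) 470 = \left(-692\right) 470 = -325240$)
$F = -4589465$ ($F = -325240 - 4264225 = -4589465$)
$\frac{1}{\left(1591759 - S\right) + F} = \frac{1}{\left(1591759 - 1380877\right) - 4589465} = \frac{1}{210882 - 4589465} = \frac{1}{-4378583} = - \frac{1}{4378583}$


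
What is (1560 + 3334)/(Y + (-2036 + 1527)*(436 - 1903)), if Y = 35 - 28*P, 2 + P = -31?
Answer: 2447/373831 ≈ 0.0065457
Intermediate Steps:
P = -33 (P = -2 - 31 = -33)
Y = 959 (Y = 35 - 28*(-33) = 35 + 924 = 959)
(1560 + 3334)/(Y + (-2036 + 1527)*(436 - 1903)) = (1560 + 3334)/(959 + (-2036 + 1527)*(436 - 1903)) = 4894/(959 - 509*(-1467)) = 4894/(959 + 746703) = 4894/747662 = 4894*(1/747662) = 2447/373831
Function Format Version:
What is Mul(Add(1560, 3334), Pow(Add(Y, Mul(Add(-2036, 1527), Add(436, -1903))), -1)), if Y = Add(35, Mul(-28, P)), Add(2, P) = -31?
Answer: Rational(2447, 373831) ≈ 0.0065457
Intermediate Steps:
P = -33 (P = Add(-2, -31) = -33)
Y = 959 (Y = Add(35, Mul(-28, -33)) = Add(35, 924) = 959)
Mul(Add(1560, 3334), Pow(Add(Y, Mul(Add(-2036, 1527), Add(436, -1903))), -1)) = Mul(Add(1560, 3334), Pow(Add(959, Mul(Add(-2036, 1527), Add(436, -1903))), -1)) = Mul(4894, Pow(Add(959, Mul(-509, -1467)), -1)) = Mul(4894, Pow(Add(959, 746703), -1)) = Mul(4894, Pow(747662, -1)) = Mul(4894, Rational(1, 747662)) = Rational(2447, 373831)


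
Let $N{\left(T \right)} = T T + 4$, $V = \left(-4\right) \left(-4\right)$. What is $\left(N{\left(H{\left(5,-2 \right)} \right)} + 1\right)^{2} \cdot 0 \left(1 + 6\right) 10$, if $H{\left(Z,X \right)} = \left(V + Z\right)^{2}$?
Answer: $0$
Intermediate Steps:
$V = 16$
$H{\left(Z,X \right)} = \left(16 + Z\right)^{2}$
$N{\left(T \right)} = 4 + T^{2}$ ($N{\left(T \right)} = T^{2} + 4 = 4 + T^{2}$)
$\left(N{\left(H{\left(5,-2 \right)} \right)} + 1\right)^{2} \cdot 0 \left(1 + 6\right) 10 = \left(\left(4 + \left(\left(16 + 5\right)^{2}\right)^{2}\right) + 1\right)^{2} \cdot 0 \left(1 + 6\right) 10 = \left(\left(4 + \left(21^{2}\right)^{2}\right) + 1\right)^{2} \cdot 0 \cdot 7 \cdot 10 = \left(\left(4 + 441^{2}\right) + 1\right)^{2} \cdot 0 \cdot 10 = \left(\left(4 + 194481\right) + 1\right)^{2} \cdot 0 \cdot 10 = \left(194485 + 1\right)^{2} \cdot 0 \cdot 10 = 194486^{2} \cdot 0 \cdot 10 = 37824804196 \cdot 0 \cdot 10 = 0 \cdot 10 = 0$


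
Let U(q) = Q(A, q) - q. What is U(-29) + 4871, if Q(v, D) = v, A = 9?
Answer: 4909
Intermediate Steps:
U(q) = 9 - q
U(-29) + 4871 = (9 - 1*(-29)) + 4871 = (9 + 29) + 4871 = 38 + 4871 = 4909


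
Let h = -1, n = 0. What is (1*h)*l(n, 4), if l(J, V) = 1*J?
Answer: 0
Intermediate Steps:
l(J, V) = J
(1*h)*l(n, 4) = (1*(-1))*0 = -1*0 = 0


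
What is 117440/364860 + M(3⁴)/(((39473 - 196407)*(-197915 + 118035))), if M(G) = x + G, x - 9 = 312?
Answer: 36805370599963/114346101662280 ≈ 0.32188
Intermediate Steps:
x = 321 (x = 9 + 312 = 321)
M(G) = 321 + G
117440/364860 + M(3⁴)/(((39473 - 196407)*(-197915 + 118035))) = 117440/364860 + (321 + 3⁴)/(((39473 - 196407)*(-197915 + 118035))) = 117440*(1/364860) + (321 + 81)/((-156934*(-79880))) = 5872/18243 + 402/12535887920 = 5872/18243 + 402*(1/12535887920) = 5872/18243 + 201/6267943960 = 36805370599963/114346101662280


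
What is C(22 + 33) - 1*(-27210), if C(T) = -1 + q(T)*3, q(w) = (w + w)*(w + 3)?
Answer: 46349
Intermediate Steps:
q(w) = 2*w*(3 + w) (q(w) = (2*w)*(3 + w) = 2*w*(3 + w))
C(T) = -1 + 6*T*(3 + T) (C(T) = -1 + (2*T*(3 + T))*3 = -1 + 6*T*(3 + T))
C(22 + 33) - 1*(-27210) = (-1 + 6*(22 + 33)*(3 + (22 + 33))) - 1*(-27210) = (-1 + 6*55*(3 + 55)) + 27210 = (-1 + 6*55*58) + 27210 = (-1 + 19140) + 27210 = 19139 + 27210 = 46349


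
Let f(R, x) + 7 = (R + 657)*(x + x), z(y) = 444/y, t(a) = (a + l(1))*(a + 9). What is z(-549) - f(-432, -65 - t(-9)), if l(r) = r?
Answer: 5353883/183 ≈ 29256.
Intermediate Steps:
t(a) = (1 + a)*(9 + a) (t(a) = (a + 1)*(a + 9) = (1 + a)*(9 + a))
f(R, x) = -7 + 2*x*(657 + R) (f(R, x) = -7 + (R + 657)*(x + x) = -7 + (657 + R)*(2*x) = -7 + 2*x*(657 + R))
z(-549) - f(-432, -65 - t(-9)) = 444/(-549) - (-7 + 1314*(-65 - (9 + (-9)² + 10*(-9))) + 2*(-432)*(-65 - (9 + (-9)² + 10*(-9)))) = 444*(-1/549) - (-7 + 1314*(-65 - (9 + 81 - 90)) + 2*(-432)*(-65 - (9 + 81 - 90))) = -148/183 - (-7 + 1314*(-65 - 1*0) + 2*(-432)*(-65 - 1*0)) = -148/183 - (-7 + 1314*(-65 + 0) + 2*(-432)*(-65 + 0)) = -148/183 - (-7 + 1314*(-65) + 2*(-432)*(-65)) = -148/183 - (-7 - 85410 + 56160) = -148/183 - 1*(-29257) = -148/183 + 29257 = 5353883/183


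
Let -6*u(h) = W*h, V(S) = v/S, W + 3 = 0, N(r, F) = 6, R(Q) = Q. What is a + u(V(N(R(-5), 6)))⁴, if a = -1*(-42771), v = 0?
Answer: 42771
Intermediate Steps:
W = -3 (W = -3 + 0 = -3)
V(S) = 0 (V(S) = 0/S = 0)
u(h) = h/2 (u(h) = -(-1)*h/2 = h/2)
a = 42771
a + u(V(N(R(-5), 6)))⁴ = 42771 + ((½)*0)⁴ = 42771 + 0⁴ = 42771 + 0 = 42771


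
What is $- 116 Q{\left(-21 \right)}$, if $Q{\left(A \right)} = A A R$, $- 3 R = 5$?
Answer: $85260$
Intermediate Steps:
$R = - \frac{5}{3}$ ($R = \left(- \frac{1}{3}\right) 5 = - \frac{5}{3} \approx -1.6667$)
$Q{\left(A \right)} = - \frac{5 A^{2}}{3}$ ($Q{\left(A \right)} = A A \left(- \frac{5}{3}\right) = A^{2} \left(- \frac{5}{3}\right) = - \frac{5 A^{2}}{3}$)
$- 116 Q{\left(-21 \right)} = - 116 \left(- \frac{5 \left(-21\right)^{2}}{3}\right) = - 116 \left(\left(- \frac{5}{3}\right) 441\right) = \left(-116\right) \left(-735\right) = 85260$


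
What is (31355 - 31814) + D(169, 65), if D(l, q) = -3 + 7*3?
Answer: -441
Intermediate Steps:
D(l, q) = 18 (D(l, q) = -3 + 21 = 18)
(31355 - 31814) + D(169, 65) = (31355 - 31814) + 18 = -459 + 18 = -441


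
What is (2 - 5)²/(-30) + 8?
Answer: 77/10 ≈ 7.7000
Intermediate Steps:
(2 - 5)²/(-30) + 8 = (-3)²*(-1/30) + 8 = 9*(-1/30) + 8 = -3/10 + 8 = 77/10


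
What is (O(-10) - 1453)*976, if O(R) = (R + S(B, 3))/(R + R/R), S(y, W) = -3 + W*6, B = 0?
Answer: -12768032/9 ≈ -1.4187e+6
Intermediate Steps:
S(y, W) = -3 + 6*W
O(R) = (15 + R)/(1 + R) (O(R) = (R + (-3 + 6*3))/(R + R/R) = (R + (-3 + 18))/(R + 1) = (R + 15)/(1 + R) = (15 + R)/(1 + R))
(O(-10) - 1453)*976 = ((15 - 10)/(1 - 10) - 1453)*976 = (5/(-9) - 1453)*976 = (-1/9*5 - 1453)*976 = (-5/9 - 1453)*976 = -13082/9*976 = -12768032/9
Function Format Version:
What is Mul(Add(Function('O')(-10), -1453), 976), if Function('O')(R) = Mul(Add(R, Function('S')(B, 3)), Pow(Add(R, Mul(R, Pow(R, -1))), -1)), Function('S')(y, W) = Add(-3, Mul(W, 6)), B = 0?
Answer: Rational(-12768032, 9) ≈ -1.4187e+6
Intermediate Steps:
Function('S')(y, W) = Add(-3, Mul(6, W))
Function('O')(R) = Mul(Pow(Add(1, R), -1), Add(15, R)) (Function('O')(R) = Mul(Add(R, Add(-3, Mul(6, 3))), Pow(Add(R, Mul(R, Pow(R, -1))), -1)) = Mul(Add(R, Add(-3, 18)), Pow(Add(R, 1), -1)) = Mul(Add(R, 15), Pow(Add(1, R), -1)) = Mul(Add(15, R), Pow(Add(1, R), -1)) = Mul(Pow(Add(1, R), -1), Add(15, R)))
Mul(Add(Function('O')(-10), -1453), 976) = Mul(Add(Mul(Pow(Add(1, -10), -1), Add(15, -10)), -1453), 976) = Mul(Add(Mul(Pow(-9, -1), 5), -1453), 976) = Mul(Add(Mul(Rational(-1, 9), 5), -1453), 976) = Mul(Add(Rational(-5, 9), -1453), 976) = Mul(Rational(-13082, 9), 976) = Rational(-12768032, 9)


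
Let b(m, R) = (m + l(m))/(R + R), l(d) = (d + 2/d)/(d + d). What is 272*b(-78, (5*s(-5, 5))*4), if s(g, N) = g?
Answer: 8015653/76050 ≈ 105.40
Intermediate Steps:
l(d) = (d + 2/d)/(2*d) (l(d) = (d + 2/d)/((2*d)) = (d + 2/d)*(1/(2*d)) = (d + 2/d)/(2*d))
b(m, R) = (½ + m + m⁻²)/(2*R) (b(m, R) = (m + (½ + m⁻²))/(R + R) = (½ + m + m⁻²)/((2*R)) = (½ + m + m⁻²)*(1/(2*R)) = (½ + m + m⁻²)/(2*R))
272*b(-78, (5*s(-5, 5))*4) = 272*((¼)*(2 + (-78)² + 2*(-78)³)/(((5*(-5))*4)*(-78)²)) = 272*((¼)*(1/6084)*(2 + 6084 + 2*(-474552))/(-25*4)) = 272*((¼)*(1/6084)*(2 + 6084 - 949104)/(-100)) = 272*((¼)*(-1/100)*(1/6084)*(-943018)) = 272*(471509/1216800) = 8015653/76050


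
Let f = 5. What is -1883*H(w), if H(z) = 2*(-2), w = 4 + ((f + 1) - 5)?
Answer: 7532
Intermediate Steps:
w = 5 (w = 4 + ((5 + 1) - 5) = 4 + (6 - 5) = 4 + 1 = 5)
H(z) = -4
-1883*H(w) = -1883*(-4) = 7532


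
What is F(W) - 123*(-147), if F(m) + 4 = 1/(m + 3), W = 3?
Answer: 108463/6 ≈ 18077.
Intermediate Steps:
F(m) = -4 + 1/(3 + m) (F(m) = -4 + 1/(m + 3) = -4 + 1/(3 + m))
F(W) - 123*(-147) = (-11 - 4*3)/(3 + 3) - 123*(-147) = (-11 - 12)/6 + 18081 = (⅙)*(-23) + 18081 = -23/6 + 18081 = 108463/6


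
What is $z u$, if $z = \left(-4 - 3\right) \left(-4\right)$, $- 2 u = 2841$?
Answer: $-39774$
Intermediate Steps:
$u = - \frac{2841}{2}$ ($u = \left(- \frac{1}{2}\right) 2841 = - \frac{2841}{2} \approx -1420.5$)
$z = 28$ ($z = \left(-7\right) \left(-4\right) = 28$)
$z u = 28 \left(- \frac{2841}{2}\right) = -39774$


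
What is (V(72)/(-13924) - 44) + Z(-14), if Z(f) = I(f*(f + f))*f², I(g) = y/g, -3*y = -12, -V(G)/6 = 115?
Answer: -292059/6962 ≈ -41.950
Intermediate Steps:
V(G) = -690 (V(G) = -6*115 = -690)
y = 4 (y = -⅓*(-12) = 4)
I(g) = 4/g
Z(f) = 2 (Z(f) = (4/((f*(f + f))))*f² = (4/((f*(2*f))))*f² = (4/((2*f²)))*f² = (4*(1/(2*f²)))*f² = (2/f²)*f² = 2)
(V(72)/(-13924) - 44) + Z(-14) = (-690/(-13924) - 44) + 2 = (-690*(-1/13924) - 44) + 2 = (345/6962 - 44) + 2 = -305983/6962 + 2 = -292059/6962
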